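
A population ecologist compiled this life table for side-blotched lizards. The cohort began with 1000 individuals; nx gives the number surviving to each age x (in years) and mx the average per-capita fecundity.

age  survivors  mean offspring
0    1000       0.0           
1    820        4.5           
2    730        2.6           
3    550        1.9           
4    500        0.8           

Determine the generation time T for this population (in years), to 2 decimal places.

1.74

lx = nx/n0 = nx/1000: 1, 0.82, 0.73, 0.55, 0.5
lx·mx: 0, 3.69, 1.898, 1.045, 0.4 → R0 = 7.033
x·lx·mx: 0, 3.69, 3.796, 3.135, 1.6 → Σ = 12.221
T = 12.221 / 7.033 = 1.737665… → 1.74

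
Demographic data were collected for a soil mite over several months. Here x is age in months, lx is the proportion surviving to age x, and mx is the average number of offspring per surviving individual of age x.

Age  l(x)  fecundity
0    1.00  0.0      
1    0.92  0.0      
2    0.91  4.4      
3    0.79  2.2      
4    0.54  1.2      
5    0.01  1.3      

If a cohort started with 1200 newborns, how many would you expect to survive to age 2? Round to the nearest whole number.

Expected survivors = N0 · l_2 = 1200 × 0.91 = 1092 → 1092

1092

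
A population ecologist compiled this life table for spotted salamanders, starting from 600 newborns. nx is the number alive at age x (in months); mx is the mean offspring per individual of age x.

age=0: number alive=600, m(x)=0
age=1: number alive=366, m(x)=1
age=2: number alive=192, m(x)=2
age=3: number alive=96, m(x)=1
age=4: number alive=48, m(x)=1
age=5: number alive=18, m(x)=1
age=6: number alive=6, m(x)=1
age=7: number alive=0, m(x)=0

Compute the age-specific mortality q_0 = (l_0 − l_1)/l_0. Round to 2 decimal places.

lx = nx/n0 = nx/600: 1, 0.61, 0.32, 0.16, 0.08, 0.03, 0.01, 0
q_0 = (l_0 − l_1) / l_0 = (1 − 0.61) / 1
     = 0.39 / 1 = 0.39 → 0.39

0.39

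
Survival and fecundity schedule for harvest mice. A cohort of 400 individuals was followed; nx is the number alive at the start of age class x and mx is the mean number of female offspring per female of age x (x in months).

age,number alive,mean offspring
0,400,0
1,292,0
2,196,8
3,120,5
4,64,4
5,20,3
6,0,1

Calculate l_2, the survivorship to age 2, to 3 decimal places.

0.490

l_2 = n_2/n_0 = 196/400 = 0.49 → 0.490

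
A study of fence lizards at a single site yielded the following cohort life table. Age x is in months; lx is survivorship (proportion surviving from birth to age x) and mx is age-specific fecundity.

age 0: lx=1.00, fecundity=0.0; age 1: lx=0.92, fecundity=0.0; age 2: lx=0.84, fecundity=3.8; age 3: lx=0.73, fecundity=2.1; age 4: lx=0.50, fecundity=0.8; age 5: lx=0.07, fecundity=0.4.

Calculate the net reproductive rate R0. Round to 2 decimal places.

5.15

lx·mx by age: 0, 0, 3.192, 1.533, 0.4, 0.028
R0 = Σ lx·mx = 5.153 → 5.15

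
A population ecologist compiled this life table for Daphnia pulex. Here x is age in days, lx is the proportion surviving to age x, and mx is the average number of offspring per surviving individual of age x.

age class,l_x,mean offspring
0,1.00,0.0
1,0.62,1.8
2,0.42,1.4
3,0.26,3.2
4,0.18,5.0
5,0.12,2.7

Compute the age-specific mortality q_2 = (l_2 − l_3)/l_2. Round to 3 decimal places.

0.381

q_2 = (l_2 − l_3) / l_2 = (0.42 − 0.26) / 0.42
     = 0.16 / 0.42 = 0.380952… → 0.381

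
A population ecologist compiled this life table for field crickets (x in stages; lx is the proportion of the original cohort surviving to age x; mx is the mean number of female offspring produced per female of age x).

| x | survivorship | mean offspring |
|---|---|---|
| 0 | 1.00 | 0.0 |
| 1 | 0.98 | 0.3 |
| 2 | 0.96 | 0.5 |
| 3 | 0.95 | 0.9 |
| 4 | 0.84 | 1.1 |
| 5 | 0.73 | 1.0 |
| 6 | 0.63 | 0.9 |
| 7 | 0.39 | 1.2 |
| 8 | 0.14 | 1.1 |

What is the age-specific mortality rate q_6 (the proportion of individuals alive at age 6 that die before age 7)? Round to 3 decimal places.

0.381

q_6 = (l_6 − l_7) / l_6 = (0.63 − 0.39) / 0.63
     = 0.24 / 0.63 = 0.380952… → 0.381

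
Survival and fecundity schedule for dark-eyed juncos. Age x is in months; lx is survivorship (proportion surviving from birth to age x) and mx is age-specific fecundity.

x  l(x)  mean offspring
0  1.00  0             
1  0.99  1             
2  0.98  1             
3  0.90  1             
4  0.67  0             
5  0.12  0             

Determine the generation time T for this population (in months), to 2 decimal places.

lx·mx: 0, 0.99, 0.98, 0.9, 0, 0 → R0 = 2.87
x·lx·mx: 0, 0.99, 1.96, 2.7, 0, 0 → Σ = 5.65
T = 5.65 / 2.87 = 1.968641… → 1.97

1.97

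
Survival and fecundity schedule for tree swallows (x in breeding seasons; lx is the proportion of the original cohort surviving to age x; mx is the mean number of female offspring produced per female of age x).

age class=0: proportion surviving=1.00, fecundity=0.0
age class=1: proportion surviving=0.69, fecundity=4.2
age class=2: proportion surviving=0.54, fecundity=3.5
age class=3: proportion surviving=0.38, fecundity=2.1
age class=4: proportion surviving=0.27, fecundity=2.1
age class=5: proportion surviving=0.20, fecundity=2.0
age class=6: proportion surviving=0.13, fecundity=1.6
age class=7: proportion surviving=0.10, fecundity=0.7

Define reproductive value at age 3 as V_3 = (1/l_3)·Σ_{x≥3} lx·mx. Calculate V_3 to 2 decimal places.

lx·mx for x ≥ 3: 0.798, 0.567, 0.4, 0.208, 0.07 → sum = 2.043
V_3 = 2.043 / l_3 = 2.043 / 0.38 = 5.376316… → 5.38

5.38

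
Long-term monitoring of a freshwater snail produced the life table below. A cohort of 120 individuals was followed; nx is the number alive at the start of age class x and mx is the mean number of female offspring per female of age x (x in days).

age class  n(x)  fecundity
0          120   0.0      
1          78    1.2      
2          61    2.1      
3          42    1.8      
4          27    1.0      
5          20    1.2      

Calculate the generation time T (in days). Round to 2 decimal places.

2.31

lx = nx/n0 = nx/120: 1, 0.65, 0.50833…, 0.35, 0.225, 0.16667…
lx·mx: 0, 0.78, 1.0675…, 0.63, 0.225, 0.2… → R0 = 2.9025…
x·lx·mx: 0, 0.78, 2.135…, 1.89, 0.9, 1… → Σ = 6.705…
T = 6.705… / 2.9025… = 2.310078… → 2.31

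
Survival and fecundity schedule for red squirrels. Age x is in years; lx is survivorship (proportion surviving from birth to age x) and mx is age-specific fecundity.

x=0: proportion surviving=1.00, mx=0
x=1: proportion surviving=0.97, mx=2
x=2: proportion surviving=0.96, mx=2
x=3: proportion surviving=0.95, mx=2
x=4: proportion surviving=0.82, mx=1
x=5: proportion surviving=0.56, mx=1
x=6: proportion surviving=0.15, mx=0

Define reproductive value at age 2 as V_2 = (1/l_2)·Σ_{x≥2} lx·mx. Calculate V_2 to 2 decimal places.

lx·mx for x ≥ 2: 1.92, 1.9, 0.82, 0.56, 0 → sum = 5.2
V_2 = 5.2 / l_2 = 5.2 / 0.96 = 5.416667… → 5.42

5.42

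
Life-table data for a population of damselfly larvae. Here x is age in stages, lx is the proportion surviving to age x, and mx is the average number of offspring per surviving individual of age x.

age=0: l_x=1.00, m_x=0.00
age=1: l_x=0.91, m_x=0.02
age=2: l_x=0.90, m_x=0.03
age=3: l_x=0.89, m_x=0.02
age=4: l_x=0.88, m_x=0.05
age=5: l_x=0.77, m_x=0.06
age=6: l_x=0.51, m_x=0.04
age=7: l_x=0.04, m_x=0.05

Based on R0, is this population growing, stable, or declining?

declining

R0 = Σ lx·mx = 0 + 0.0182 + 0.027 + 0.0178 + 0.044 + 0.0462 + 0.0204 + 0.002 = 0.1756
R0 < 1, so the population is declining.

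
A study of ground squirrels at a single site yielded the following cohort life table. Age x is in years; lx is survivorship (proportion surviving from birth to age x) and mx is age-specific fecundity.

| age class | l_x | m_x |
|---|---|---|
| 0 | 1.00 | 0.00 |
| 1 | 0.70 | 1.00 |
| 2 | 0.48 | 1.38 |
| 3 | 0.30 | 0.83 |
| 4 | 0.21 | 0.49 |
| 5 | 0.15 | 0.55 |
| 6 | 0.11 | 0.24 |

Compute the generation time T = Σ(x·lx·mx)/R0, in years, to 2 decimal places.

lx·mx: 0, 0.7, 0.6624, 0.249, 0.1029, 0.0825, 0.0264 → R0 = 1.8232
x·lx·mx: 0, 0.7, 1.3248, 0.747, 0.4116, 0.4125, 0.1584 → Σ = 3.7543
T = 3.7543 / 1.8232 = 2.059182… → 2.06

2.06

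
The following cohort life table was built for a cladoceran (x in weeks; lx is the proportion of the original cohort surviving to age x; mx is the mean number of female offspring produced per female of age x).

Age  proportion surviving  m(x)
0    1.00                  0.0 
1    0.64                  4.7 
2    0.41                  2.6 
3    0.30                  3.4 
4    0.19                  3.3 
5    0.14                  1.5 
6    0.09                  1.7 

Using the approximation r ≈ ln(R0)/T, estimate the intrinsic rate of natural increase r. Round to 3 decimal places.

0.867

R0 = Σ lx·mx = 0 + 3.008 + 1.066 + 1.02 + 0.627 + 0.21 + 0.153 = 6.084
Σ x·lx·mx = 12.676; T = 12.676/6.084 = 2.0835…
r ≈ ln(R0)/T = ln(6.084)/2.0835… = 0.86665… → 0.867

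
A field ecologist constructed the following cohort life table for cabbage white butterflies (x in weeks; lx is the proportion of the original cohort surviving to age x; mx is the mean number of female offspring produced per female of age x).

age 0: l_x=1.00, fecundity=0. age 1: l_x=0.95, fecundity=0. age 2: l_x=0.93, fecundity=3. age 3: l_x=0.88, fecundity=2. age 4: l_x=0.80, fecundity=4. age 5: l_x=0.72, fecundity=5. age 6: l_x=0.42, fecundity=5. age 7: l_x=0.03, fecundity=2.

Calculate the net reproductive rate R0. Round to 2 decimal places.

13.51

lx·mx by age: 0, 0, 2.79, 1.76, 3.2, 3.6, 2.1, 0.06
R0 = Σ lx·mx = 13.51 → 13.51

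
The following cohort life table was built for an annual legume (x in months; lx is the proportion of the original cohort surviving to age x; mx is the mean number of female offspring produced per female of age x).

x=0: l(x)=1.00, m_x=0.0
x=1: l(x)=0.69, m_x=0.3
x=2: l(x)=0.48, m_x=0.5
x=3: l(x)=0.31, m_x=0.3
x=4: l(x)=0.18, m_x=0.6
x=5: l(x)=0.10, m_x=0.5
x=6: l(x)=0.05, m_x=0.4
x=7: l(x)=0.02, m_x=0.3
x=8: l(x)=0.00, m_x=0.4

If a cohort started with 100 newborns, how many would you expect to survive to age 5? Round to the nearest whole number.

Expected survivors = N0 · l_5 = 100 × 0.10 = 10 → 10

10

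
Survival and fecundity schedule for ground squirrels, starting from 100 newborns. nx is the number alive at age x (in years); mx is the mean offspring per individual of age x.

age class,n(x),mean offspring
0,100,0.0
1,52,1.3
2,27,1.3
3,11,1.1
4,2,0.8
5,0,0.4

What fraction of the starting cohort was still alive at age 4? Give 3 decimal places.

0.020

l_4 = n_4/n_0 = 2/100 = 0.02 → 0.020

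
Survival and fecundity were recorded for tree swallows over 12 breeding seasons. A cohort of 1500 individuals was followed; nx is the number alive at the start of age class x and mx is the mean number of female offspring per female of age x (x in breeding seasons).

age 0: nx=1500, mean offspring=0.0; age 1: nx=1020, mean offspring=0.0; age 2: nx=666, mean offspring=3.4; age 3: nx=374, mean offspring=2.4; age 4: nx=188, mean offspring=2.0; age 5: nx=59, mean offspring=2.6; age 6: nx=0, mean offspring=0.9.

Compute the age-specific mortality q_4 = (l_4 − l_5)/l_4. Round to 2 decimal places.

lx = nx/n0 = nx/1500: 1, 0.68, 0.444, 0.24933…, 0.12533…, 0.03933…, 0
q_4 = (l_4 − l_5) / l_4 = (0.125333… − 0.039333…) / 0.125333…
     = 0.086… / 0.125333… = 0.68617… → 0.69

0.69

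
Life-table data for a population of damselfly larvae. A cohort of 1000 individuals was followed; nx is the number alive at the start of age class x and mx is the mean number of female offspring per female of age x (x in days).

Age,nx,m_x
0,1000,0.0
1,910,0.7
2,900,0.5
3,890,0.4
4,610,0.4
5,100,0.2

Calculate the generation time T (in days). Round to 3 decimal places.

2.156

lx = nx/n0 = nx/1000: 1, 0.91, 0.9, 0.89, 0.61, 0.1
lx·mx: 0, 0.637, 0.45, 0.356, 0.244, 0.02 → R0 = 1.707
x·lx·mx: 0, 0.637, 0.9, 1.068, 0.976, 0.1 → Σ = 3.681
T = 3.681 / 1.707 = 2.156415… → 2.156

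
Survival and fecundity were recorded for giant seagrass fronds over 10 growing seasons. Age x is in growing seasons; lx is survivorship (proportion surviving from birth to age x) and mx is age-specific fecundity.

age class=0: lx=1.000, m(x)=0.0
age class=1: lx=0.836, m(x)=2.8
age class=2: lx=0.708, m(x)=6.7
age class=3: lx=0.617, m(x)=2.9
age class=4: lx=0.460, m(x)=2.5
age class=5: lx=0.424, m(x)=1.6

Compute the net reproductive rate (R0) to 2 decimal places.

10.70

lx·mx by age: 0, 2.3408, 4.7436, 1.7893, 1.15, 0.6784
R0 = Σ lx·mx = 10.7021 → 10.70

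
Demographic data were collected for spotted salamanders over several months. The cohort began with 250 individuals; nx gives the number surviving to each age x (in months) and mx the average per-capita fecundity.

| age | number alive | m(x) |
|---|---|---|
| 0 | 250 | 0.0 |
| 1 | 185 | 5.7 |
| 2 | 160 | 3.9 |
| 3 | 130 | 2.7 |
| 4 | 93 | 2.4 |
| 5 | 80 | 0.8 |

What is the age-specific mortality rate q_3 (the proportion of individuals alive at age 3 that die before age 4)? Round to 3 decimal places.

lx = nx/n0 = nx/250: 1, 0.74, 0.64, 0.52, 0.372, 0.32
q_3 = (l_3 − l_4) / l_3 = (0.52 − 0.372) / 0.52
     = 0.148 / 0.52 = 0.284615… → 0.285

0.285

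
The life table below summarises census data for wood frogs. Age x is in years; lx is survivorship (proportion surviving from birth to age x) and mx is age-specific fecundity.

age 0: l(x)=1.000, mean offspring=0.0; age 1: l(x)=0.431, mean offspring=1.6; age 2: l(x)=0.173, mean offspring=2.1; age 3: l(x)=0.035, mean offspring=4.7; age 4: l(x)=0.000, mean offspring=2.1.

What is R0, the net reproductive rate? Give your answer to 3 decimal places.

lx·mx by age: 0, 0.6896, 0.3633, 0.1645, 0
R0 = Σ lx·mx = 1.2174 → 1.217

1.217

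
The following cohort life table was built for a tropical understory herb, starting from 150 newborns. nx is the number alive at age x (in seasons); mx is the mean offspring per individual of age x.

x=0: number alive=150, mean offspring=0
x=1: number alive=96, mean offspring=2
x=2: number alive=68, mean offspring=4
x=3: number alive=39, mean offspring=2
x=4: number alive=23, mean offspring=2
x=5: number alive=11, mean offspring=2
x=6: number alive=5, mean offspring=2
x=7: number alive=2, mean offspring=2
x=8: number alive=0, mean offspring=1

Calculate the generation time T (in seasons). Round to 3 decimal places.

lx = nx/n0 = nx/150: 1, 0.64, 0.45333…, 0.26, 0.15333…, 0.07333…, 0.03333…, 0.01333…, 0
lx·mx: 0, 1.28, 1.813333…, 0.52, 0.306667…, 0.146667…, 0.066667…, 0.026667…, 0 → R0 = 4.16…
x·lx·mx: 0, 1.28, 3.626667…, 1.56, 1.226667…, 0.733333…, 0.4…, 0.186667…, 0 → Σ = 9.013333…
T = 9.013333… / 4.16… = 2.166667… → 2.167

2.167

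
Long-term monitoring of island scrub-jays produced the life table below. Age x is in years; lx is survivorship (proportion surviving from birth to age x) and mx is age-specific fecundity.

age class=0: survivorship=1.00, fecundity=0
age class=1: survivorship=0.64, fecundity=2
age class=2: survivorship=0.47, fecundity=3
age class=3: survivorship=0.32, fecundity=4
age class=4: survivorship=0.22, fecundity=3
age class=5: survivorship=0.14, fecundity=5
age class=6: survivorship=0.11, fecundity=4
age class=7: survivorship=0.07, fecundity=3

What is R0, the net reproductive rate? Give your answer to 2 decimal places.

5.98

lx·mx by age: 0, 1.28, 1.41, 1.28, 0.66, 0.7, 0.44, 0.21
R0 = Σ lx·mx = 5.98 → 5.98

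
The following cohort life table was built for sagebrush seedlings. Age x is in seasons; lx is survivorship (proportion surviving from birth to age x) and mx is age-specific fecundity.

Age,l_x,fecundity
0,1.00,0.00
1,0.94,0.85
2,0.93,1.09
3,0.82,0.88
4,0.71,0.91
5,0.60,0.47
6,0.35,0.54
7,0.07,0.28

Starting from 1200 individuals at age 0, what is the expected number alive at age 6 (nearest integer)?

420

Expected survivors = N0 · l_6 = 1200 × 0.35 = 420 → 420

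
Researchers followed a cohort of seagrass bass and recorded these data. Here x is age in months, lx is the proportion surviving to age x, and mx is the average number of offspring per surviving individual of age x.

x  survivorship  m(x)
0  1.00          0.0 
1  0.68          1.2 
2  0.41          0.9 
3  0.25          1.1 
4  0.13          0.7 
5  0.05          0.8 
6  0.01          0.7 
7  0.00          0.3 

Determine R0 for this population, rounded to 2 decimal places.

1.60

lx·mx by age: 0, 0.816, 0.369, 0.275, 0.091, 0.04, 0.007, 0
R0 = Σ lx·mx = 1.598 → 1.60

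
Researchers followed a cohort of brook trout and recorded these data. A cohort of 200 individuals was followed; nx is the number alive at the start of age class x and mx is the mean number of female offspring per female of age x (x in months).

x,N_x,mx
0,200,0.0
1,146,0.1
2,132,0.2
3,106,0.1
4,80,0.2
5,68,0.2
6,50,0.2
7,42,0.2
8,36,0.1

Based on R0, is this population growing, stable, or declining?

declining

lx = nx/n0 = nx/200: 1, 0.73, 0.66, 0.53, 0.4, 0.34, 0.25, 0.21, 0.18
R0 = Σ lx·mx = 0 + 0.073 + 0.132 + 0.053 + 0.08 + 0.068 + 0.05 + 0.042 + 0.018 = 0.516
R0 < 1, so the population is declining.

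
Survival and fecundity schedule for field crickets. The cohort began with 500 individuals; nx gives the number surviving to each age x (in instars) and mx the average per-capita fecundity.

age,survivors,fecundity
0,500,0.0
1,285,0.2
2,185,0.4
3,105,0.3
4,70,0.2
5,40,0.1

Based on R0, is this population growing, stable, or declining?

declining

lx = nx/n0 = nx/500: 1, 0.57, 0.37, 0.21, 0.14, 0.08
R0 = Σ lx·mx = 0 + 0.114 + 0.148 + 0.063 + 0.028 + 0.008 = 0.361
R0 < 1, so the population is declining.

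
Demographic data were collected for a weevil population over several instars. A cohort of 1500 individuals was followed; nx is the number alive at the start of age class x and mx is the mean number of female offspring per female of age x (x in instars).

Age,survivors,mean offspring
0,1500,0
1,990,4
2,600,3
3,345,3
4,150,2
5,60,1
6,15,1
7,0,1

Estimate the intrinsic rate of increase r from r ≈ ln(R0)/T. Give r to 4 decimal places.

0.9153

lx = nx/n0 = nx/1500: 1, 0.66, 0.4, 0.23, 0.1, 0.04, 0.01, 0
R0 = Σ lx·mx = 0 + 2.64 + 1.2 + 0.69 + 0.2 + 0.04 + 0.01 + 0 = 4.78
Σ x·lx·mx = 8.17; T = 8.17/4.78 = 1.70921…
r ≈ ln(R0)/T = ln(4.78)/1.70921… = 0.915303… → 0.9153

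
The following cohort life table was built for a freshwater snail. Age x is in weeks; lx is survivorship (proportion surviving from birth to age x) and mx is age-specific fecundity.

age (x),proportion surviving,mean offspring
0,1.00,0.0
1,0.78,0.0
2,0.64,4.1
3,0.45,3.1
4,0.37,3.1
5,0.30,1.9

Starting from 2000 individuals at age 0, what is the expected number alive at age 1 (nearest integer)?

1560

Expected survivors = N0 · l_1 = 2000 × 0.78 = 1560 → 1560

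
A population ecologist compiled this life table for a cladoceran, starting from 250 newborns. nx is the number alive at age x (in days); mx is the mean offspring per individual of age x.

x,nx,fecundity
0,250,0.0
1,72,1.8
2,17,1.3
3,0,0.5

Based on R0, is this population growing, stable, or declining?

declining

lx = nx/n0 = nx/250: 1, 0.288, 0.068, 0
R0 = Σ lx·mx = 0 + 0.5184 + 0.0884 + 0 = 0.6068
R0 < 1, so the population is declining.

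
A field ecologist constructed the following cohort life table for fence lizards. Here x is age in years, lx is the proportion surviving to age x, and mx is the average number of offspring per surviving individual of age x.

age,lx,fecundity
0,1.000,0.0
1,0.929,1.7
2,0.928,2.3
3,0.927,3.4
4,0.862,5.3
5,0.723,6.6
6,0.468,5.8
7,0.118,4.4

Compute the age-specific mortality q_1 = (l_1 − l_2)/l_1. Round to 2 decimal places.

q_1 = (l_1 − l_2) / l_1 = (0.929 − 0.928) / 0.929
     = 0.001 / 0.929 = 0.001076… → 0.00

0.00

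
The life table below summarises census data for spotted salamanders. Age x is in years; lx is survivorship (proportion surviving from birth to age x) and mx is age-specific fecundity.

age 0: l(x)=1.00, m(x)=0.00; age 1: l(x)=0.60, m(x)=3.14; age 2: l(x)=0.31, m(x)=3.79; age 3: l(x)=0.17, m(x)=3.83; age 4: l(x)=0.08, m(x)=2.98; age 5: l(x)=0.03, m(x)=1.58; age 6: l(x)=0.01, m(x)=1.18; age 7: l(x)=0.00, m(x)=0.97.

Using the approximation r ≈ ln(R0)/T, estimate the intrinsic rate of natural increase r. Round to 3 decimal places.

R0 = Σ lx·mx = 0 + 1.884 + 1.1749 + 0.6511 + 0.2384 + 0.0474 + 0.0118 + 0 = 4.0076
Σ x·lx·mx = 7.4485; T = 7.4485/4.0076 = 1.85859…
r ≈ ln(R0)/T = ln(4.0076)/1.85859… = 0.7469… → 0.747

0.747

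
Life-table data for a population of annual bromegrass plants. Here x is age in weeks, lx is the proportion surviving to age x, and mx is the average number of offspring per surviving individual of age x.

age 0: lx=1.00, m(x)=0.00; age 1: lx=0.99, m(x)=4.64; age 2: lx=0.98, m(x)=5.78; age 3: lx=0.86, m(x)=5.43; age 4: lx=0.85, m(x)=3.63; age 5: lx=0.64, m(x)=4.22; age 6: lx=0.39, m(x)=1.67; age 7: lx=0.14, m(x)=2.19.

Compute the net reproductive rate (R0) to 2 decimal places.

lx·mx by age: 0, 4.5936, 5.6644, 4.6698, 3.0855, 2.7008, 0.6513, 0.3066
R0 = Σ lx·mx = 21.672 → 21.67

21.67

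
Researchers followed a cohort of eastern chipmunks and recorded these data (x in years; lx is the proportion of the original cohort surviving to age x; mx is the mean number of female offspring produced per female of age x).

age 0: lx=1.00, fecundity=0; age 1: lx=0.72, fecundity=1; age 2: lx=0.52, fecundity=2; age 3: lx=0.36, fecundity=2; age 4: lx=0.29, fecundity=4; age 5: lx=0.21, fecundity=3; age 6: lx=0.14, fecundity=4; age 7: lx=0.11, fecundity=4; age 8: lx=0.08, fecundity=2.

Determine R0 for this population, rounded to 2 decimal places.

lx·mx by age: 0, 0.72, 1.04, 0.72, 1.16, 0.63, 0.56, 0.44, 0.16
R0 = Σ lx·mx = 5.43 → 5.43

5.43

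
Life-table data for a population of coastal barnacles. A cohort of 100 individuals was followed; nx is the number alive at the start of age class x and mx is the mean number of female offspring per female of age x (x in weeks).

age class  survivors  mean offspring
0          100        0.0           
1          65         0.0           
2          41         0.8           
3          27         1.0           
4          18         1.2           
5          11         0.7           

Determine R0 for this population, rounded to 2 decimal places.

0.89

lx = nx/n0 = nx/100: 1, 0.65, 0.41, 0.27, 0.18, 0.11
lx·mx by age: 0, 0, 0.328, 0.27, 0.216, 0.077
R0 = Σ lx·mx = 0.891 → 0.89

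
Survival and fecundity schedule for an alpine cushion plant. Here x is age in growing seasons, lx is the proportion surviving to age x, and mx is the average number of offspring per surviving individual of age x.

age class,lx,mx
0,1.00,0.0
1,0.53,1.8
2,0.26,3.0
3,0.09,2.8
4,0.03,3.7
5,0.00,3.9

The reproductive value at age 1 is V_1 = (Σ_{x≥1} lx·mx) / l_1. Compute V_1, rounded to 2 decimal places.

lx·mx for x ≥ 1: 0.954, 0.78, 0.252, 0.111, 0 → sum = 2.097
V_1 = 2.097 / l_1 = 2.097 / 0.53 = 3.956604… → 3.96

3.96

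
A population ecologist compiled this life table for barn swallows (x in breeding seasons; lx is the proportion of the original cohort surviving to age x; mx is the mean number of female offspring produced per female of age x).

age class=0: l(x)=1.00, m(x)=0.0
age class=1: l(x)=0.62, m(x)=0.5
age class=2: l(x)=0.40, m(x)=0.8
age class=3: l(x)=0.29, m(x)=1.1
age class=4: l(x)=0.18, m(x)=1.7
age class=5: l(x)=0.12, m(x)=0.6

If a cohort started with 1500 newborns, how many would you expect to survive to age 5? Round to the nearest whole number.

180

Expected survivors = N0 · l_5 = 1500 × 0.12 = 180 → 180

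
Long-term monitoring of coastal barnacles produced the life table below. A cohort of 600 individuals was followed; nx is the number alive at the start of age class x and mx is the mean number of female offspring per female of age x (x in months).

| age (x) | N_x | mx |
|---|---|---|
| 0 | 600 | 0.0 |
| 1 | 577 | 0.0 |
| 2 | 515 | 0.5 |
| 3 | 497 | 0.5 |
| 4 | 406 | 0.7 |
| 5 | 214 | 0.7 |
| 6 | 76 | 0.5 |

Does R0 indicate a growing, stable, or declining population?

lx = nx/n0 = nx/600: 1, 0.96167…, 0.85833…, 0.82833…, 0.67667…, 0.35667…, 0.12667…
R0 = Σ lx·mx = 0 + 0 + 0.429167… + 0.414167… + 0.473667… + 0.249667… + 0.063333… = 1.63…
R0 > 1, so the population is growing.

growing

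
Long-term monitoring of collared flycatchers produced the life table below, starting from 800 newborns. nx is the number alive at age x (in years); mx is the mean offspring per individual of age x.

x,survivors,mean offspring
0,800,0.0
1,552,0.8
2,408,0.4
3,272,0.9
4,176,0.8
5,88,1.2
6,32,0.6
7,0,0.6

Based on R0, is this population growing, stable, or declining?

lx = nx/n0 = nx/800: 1, 0.69, 0.51, 0.34, 0.22, 0.11, 0.04, 0
R0 = Σ lx·mx = 0 + 0.552 + 0.204 + 0.306 + 0.176 + 0.132 + 0.024 + 0 = 1.394
R0 > 1, so the population is growing.

growing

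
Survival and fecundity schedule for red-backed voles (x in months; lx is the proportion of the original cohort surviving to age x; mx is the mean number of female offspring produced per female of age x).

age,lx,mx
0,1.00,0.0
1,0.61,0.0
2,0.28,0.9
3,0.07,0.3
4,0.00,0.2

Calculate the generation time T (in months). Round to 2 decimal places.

lx·mx: 0, 0, 0.252, 0.021, 0 → R0 = 0.273
x·lx·mx: 0, 0, 0.504, 0.063, 0 → Σ = 0.567
T = 0.567 / 0.273 = 2.076923… → 2.08

2.08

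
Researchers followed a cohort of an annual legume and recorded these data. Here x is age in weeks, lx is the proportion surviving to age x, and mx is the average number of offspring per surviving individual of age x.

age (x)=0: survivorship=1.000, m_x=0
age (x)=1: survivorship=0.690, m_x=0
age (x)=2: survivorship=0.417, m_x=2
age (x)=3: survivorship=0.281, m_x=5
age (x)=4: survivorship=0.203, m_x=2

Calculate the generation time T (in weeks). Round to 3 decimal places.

2.838

lx·mx: 0, 0, 0.834, 1.405, 0.406 → R0 = 2.645
x·lx·mx: 0, 0, 1.668, 4.215, 1.624 → Σ = 7.507
T = 7.507 / 2.645 = 2.838185… → 2.838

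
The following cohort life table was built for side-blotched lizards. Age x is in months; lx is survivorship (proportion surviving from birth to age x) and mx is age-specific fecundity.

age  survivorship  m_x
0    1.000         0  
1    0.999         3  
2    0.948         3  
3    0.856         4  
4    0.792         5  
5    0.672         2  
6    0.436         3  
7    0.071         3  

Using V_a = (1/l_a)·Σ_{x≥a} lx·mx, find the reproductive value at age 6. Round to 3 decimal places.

lx·mx for x ≥ 6: 1.308, 0.213 → sum = 1.521
V_6 = 1.521 / l_6 = 1.521 / 0.436 = 3.488532… → 3.489

3.489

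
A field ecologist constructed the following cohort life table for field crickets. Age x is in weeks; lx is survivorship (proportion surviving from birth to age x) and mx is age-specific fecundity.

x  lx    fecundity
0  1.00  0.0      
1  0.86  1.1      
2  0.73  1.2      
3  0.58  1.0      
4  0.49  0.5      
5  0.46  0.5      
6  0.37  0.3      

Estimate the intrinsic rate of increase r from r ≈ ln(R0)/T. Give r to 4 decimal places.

0.4521

R0 = Σ lx·mx = 0 + 0.946 + 0.876 + 0.58 + 0.245 + 0.23 + 0.111 = 2.988
Σ x·lx·mx = 7.234; T = 7.234/2.988 = 2.42102…
r ≈ ln(R0)/T = ln(2.988)/2.42102… = 0.452126… → 0.4521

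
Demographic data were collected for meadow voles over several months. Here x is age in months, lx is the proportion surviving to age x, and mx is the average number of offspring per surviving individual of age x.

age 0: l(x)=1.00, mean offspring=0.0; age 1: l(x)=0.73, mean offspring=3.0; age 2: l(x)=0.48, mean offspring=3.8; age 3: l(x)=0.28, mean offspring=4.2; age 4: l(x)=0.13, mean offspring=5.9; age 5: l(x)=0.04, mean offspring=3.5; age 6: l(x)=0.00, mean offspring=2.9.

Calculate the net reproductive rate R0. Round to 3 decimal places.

6.097

lx·mx by age: 0, 2.19, 1.824, 1.176, 0.767, 0.14, 0
R0 = Σ lx·mx = 6.097 → 6.097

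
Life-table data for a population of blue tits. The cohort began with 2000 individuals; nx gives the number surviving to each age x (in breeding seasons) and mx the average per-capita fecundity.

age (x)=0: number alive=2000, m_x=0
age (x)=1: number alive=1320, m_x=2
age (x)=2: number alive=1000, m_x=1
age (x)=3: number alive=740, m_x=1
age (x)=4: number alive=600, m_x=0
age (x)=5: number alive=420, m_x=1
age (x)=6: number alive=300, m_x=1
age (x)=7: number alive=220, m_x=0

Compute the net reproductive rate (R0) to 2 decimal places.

lx = nx/n0 = nx/2000: 1, 0.66, 0.5, 0.37, 0.3, 0.21, 0.15, 0.11
lx·mx by age: 0, 1.32, 0.5, 0.37, 0, 0.21, 0.15, 0
R0 = Σ lx·mx = 2.55 → 2.55

2.55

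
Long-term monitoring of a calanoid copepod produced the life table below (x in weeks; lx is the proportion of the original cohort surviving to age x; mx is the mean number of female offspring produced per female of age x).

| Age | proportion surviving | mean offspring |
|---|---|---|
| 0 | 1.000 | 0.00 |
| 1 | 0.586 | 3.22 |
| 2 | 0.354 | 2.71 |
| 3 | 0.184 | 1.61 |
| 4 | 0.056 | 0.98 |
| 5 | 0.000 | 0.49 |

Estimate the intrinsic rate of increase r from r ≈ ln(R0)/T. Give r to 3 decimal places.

R0 = Σ lx·mx = 0 + 1.88692 + 0.95934 + 0.29624 + 0.05488 + 0 = 3.19738
Σ x·lx·mx = 4.91384; T = 4.91384/3.19738 = 1.53683…
r ≈ ln(R0)/T = ln(3.19738)/1.53683… = 0.75632… → 0.756

0.756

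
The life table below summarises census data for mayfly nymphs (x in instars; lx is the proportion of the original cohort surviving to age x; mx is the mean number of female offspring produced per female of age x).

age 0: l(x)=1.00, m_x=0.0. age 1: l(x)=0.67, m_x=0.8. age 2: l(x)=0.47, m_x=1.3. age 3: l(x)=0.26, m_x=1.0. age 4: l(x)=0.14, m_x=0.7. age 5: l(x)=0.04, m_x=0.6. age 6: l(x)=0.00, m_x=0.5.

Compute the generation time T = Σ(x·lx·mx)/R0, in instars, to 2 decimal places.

lx·mx: 0, 0.536, 0.611, 0.26, 0.098, 0.024, 0 → R0 = 1.529
x·lx·mx: 0, 0.536, 1.222, 0.78, 0.392, 0.12, 0 → Σ = 3.05
T = 3.05 / 1.529 = 1.994768… → 1.99

1.99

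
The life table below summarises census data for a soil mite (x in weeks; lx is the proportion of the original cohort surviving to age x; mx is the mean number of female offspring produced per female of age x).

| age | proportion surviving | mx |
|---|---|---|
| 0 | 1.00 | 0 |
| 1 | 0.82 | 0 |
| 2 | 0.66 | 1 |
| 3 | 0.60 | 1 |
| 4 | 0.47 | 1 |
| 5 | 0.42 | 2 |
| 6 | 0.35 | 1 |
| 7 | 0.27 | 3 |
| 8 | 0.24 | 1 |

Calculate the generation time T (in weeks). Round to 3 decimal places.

4.758

lx·mx: 0, 0, 0.66, 0.6, 0.47, 0.84, 0.35, 0.81, 0.24 → R0 = 3.97
x·lx·mx: 0, 0, 1.32, 1.8, 1.88, 4.2, 2.1, 5.67, 1.92 → Σ = 18.89
T = 18.89 / 3.97 = 4.758186… → 4.758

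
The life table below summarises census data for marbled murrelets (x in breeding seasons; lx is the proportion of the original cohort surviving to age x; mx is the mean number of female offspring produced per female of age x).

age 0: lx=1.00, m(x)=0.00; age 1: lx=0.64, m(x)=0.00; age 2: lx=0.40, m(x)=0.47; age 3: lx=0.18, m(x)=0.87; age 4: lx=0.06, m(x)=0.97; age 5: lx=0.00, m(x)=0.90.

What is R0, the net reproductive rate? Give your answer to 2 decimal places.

0.40

lx·mx by age: 0, 0, 0.188, 0.1566, 0.0582, 0
R0 = Σ lx·mx = 0.4028 → 0.40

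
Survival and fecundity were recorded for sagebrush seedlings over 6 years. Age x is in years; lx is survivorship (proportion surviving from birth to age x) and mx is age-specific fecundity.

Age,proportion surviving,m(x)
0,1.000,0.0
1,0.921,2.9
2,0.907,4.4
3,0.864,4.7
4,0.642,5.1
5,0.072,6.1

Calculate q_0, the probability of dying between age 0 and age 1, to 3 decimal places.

0.079

q_0 = (l_0 − l_1) / l_0 = (1 − 0.921) / 1
     = 0.079 / 1 = 0.079 → 0.079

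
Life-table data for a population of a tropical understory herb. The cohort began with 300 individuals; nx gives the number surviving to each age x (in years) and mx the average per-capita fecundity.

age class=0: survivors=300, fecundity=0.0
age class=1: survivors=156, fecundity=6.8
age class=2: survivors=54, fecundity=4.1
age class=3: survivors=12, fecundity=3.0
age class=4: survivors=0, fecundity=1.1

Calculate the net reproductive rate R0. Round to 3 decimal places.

lx = nx/n0 = nx/300: 1, 0.52, 0.18, 0.04, 0
lx·mx by age: 0, 3.536, 0.738, 0.12, 0
R0 = Σ lx·mx = 4.394 → 4.394

4.394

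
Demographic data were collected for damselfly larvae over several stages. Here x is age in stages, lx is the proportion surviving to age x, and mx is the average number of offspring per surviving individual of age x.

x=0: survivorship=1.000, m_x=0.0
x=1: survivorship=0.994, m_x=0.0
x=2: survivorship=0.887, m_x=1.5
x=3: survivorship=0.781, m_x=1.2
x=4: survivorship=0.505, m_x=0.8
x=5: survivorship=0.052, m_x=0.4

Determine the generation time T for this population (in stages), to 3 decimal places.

lx·mx: 0, 0, 1.3305, 0.9372, 0.404, 0.0208 → R0 = 2.6925
x·lx·mx: 0, 0, 2.661, 2.8116, 1.616, 0.104 → Σ = 7.1926
T = 7.1926 / 2.6925 = 2.671346… → 2.671

2.671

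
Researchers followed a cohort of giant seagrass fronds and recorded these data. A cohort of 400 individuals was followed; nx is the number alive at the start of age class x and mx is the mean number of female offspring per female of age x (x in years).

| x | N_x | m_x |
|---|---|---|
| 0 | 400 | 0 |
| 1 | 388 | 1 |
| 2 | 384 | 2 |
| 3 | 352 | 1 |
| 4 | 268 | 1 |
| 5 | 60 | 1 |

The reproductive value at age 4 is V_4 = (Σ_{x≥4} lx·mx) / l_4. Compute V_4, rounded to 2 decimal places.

1.22

lx = nx/n0 = nx/400: 1, 0.97, 0.96, 0.88, 0.67, 0.15
lx·mx for x ≥ 4: 0.67, 0.15 → sum = 0.82
V_4 = 0.82 / l_4 = 0.82 / 0.67 = 1.223881… → 1.22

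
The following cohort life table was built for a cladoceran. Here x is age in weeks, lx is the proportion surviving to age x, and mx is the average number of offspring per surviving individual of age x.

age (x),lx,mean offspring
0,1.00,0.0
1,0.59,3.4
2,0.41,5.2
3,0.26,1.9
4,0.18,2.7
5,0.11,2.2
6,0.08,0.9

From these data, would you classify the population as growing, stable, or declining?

R0 = Σ lx·mx = 0 + 2.006 + 2.132 + 0.494 + 0.486 + 0.242 + 0.072 = 5.432
R0 > 1, so the population is growing.

growing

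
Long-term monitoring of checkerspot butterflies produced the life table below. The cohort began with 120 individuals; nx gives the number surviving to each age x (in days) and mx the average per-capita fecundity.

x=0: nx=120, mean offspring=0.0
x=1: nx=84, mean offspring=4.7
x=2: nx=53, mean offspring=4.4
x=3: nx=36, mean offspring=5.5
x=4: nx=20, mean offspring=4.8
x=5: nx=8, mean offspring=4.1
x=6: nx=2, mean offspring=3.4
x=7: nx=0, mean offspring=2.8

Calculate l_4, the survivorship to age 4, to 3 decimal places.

l_4 = n_4/n_0 = 20/120 = 0.166667… → 0.167

0.167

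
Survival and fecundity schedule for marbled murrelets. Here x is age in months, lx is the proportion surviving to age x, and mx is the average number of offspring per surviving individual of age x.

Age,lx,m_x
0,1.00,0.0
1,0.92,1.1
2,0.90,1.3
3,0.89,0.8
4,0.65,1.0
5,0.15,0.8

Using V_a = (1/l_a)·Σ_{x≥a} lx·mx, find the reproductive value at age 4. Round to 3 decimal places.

1.185

lx·mx for x ≥ 4: 0.65, 0.12 → sum = 0.77
V_4 = 0.77 / l_4 = 0.77 / 0.65 = 1.184615… → 1.185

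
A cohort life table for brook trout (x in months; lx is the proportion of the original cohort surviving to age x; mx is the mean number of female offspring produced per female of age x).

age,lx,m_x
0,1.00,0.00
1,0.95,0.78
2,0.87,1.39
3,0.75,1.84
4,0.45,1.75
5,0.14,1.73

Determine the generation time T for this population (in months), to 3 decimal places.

lx·mx: 0, 0.741, 1.2093, 1.38, 0.7875, 0.2422 → R0 = 4.36
x·lx·mx: 0, 0.741, 2.4186, 4.14, 3.15, 1.211 → Σ = 11.6606
T = 11.6606 / 4.36 = 2.67445… → 2.674

2.674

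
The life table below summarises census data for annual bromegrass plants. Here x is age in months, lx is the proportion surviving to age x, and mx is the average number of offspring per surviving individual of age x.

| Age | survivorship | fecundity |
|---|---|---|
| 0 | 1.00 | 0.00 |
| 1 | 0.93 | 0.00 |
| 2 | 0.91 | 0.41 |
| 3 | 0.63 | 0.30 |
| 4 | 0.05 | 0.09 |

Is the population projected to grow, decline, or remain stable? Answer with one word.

R0 = Σ lx·mx = 0 + 0 + 0.3731 + 0.189 + 0.0045 = 0.5666
R0 < 1, so the population is declining.

declining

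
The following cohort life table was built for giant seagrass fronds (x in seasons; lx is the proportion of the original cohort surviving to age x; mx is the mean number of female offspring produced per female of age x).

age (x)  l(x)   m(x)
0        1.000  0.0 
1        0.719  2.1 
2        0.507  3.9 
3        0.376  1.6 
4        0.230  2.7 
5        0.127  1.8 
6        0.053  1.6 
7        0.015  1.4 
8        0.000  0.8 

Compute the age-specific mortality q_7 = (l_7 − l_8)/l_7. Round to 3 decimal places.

q_7 = (l_7 − l_8) / l_7 = (0.015 − 0) / 0.015
     = 0.015 / 0.015 = 1 → 1.000

1.000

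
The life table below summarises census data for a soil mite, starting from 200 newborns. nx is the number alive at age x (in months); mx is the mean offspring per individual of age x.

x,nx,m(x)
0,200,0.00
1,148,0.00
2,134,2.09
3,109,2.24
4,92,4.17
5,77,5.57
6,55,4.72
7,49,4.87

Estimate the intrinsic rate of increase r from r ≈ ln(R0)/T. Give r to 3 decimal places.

lx = nx/n0 = nx/200: 1, 0.74, 0.67, 0.545, 0.46, 0.385, 0.275, 0.245
R0 = Σ lx·mx = 0 + 0 + 1.4003 + 1.2208 + 1.9182 + 2.14445 + 1.298 + 1.19315 = 9.1749
Σ x·lx·mx = 40.9981; T = 40.9981/9.1749 = 4.46851…
r ≈ ln(R0)/T = ln(9.1749)/4.46851… = 0.49602… → 0.496

0.496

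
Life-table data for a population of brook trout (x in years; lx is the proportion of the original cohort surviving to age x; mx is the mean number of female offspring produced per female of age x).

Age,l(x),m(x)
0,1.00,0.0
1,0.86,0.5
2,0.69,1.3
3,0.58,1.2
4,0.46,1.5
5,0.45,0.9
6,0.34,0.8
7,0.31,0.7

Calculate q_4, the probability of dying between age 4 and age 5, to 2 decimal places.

q_4 = (l_4 − l_5) / l_4 = (0.46 − 0.45) / 0.46
     = 0.01 / 0.46 = 0.021739… → 0.02

0.02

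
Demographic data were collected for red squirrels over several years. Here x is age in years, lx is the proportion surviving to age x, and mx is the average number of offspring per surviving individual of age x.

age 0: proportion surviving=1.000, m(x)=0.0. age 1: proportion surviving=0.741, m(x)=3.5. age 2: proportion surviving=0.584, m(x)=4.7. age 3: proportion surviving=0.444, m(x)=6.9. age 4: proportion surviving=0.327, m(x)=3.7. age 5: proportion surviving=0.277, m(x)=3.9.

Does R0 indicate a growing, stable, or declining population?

R0 = Σ lx·mx = 0 + 2.5935 + 2.7448 + 3.0636 + 1.2099 + 1.0803 = 10.6921
R0 > 1, so the population is growing.

growing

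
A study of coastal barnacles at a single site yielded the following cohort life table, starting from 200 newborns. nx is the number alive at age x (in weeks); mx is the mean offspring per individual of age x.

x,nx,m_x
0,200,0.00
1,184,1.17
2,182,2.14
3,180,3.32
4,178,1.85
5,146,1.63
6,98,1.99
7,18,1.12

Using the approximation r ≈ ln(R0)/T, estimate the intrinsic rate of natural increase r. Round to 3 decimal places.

0.690

lx = nx/n0 = nx/200: 1, 0.92, 0.91, 0.9, 0.89, 0.73, 0.49, 0.09
R0 = Σ lx·mx = 0 + 1.0764 + 1.9474 + 2.988 + 1.6465 + 1.1899 + 0.9751 + 0.1008 = 9.9241
Σ x·lx·mx = 33.0269; T = 33.0269/9.9241 = 3.32795…
r ≈ ln(R0)/T = ln(9.9241)/3.32795… = 0.6896… → 0.690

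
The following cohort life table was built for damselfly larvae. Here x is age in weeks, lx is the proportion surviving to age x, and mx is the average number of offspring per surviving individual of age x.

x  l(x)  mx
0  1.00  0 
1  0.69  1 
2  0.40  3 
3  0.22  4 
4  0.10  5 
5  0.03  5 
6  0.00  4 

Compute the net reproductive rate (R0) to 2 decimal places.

3.42

lx·mx by age: 0, 0.69, 1.2, 0.88, 0.5, 0.15, 0
R0 = Σ lx·mx = 3.42 → 3.42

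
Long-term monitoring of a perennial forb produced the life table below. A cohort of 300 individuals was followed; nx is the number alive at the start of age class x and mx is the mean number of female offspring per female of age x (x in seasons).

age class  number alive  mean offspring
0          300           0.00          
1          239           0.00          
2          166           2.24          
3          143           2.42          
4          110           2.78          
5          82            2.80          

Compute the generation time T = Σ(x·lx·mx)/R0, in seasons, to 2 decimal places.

3.31

lx = nx/n0 = nx/300: 1, 0.79667…, 0.55333…, 0.47667…, 0.36667…, 0.27333…
lx·mx: 0, 0, 1.239467…, 1.153533…, 1.019333…, 0.765333… → R0 = 4.177667…
x·lx·mx: 0, 0, 2.478933…, 3.4606…, 4.077333…, 3.826667… → Σ = 13.843533…
T = 13.843533… / 4.177667… = 3.3137… → 3.31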